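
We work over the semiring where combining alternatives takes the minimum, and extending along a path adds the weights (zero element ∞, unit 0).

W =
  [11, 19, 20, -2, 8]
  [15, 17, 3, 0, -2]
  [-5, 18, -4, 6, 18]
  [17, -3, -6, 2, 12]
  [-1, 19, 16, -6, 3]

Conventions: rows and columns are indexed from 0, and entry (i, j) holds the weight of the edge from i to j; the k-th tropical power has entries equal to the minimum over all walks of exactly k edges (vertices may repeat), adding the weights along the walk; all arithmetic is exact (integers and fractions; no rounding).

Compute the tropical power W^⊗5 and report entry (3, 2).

W^⊗2:
  [7, -5, -8, 0, 10]
  [-3, -3, -6, -8, 1]
  [-9, 3, -8, -7, 3]
  [-11, -1, -10, -3, -5]
  [2, -9, -12, -4, 6]
W^⊗3:
  [-13, -3, -12, -5, -7]
  [-11, -11, -14, -6, -5]
  [-13, -10, -13, -11, -1]
  [-15, -6, -14, -13, -3]
  [-17, -7, -16, -9, -11]
W^⊗4:
  [-17, -8, -16, -15, -5]
  [-19, -9, -18, -13, -13]
  [-18, -14, -17, -15, -12]
  [-19, -16, -19, -17, -8]
  [-21, -12, -20, -19, -9]
W^⊗5:
  [-21, -18, -21, -19, -10]
  [-23, -16, -22, -21, -11]
  [-22, -18, -21, -20, -16]
  [-24, -20, -23, -21, -18]
  [-25, -22, -25, -23, -14]
Key observation: the optimum is the walk 3->2->0->3->2->2, with weight (-6) + (-5) + (-2) + (-6) + (-4) = -23.
Optimal value attained by: walk 3->2->0->3->2->2.
Answer: (W^⊗5)[3][2] = -23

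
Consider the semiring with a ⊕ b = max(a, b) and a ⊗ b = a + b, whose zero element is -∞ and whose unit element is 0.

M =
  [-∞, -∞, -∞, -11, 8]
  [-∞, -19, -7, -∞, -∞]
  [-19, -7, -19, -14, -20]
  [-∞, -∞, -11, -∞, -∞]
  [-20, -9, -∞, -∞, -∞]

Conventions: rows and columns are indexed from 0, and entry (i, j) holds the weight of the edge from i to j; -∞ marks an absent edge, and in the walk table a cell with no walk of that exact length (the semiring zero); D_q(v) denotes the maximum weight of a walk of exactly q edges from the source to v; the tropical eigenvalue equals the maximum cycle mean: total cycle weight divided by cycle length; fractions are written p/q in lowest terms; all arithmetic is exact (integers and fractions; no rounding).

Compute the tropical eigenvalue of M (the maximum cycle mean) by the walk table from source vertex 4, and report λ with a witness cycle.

q=0: [-∞, -∞, -∞, -∞, 0]
q=1: [-20, -9, -∞, -∞, -∞]
q=2: [-∞, -28, -16, -31, -12]
q=3: [-32, -21, -35, -30, -36]
q=4: [-54, -40, -28, -43, -24]
q=5: [-44, -33, -47, -42, -46]
Optimal cycle mean attained by: cycle 0->4->0, total 8 + (-20), length 2.
Answer: λ = -6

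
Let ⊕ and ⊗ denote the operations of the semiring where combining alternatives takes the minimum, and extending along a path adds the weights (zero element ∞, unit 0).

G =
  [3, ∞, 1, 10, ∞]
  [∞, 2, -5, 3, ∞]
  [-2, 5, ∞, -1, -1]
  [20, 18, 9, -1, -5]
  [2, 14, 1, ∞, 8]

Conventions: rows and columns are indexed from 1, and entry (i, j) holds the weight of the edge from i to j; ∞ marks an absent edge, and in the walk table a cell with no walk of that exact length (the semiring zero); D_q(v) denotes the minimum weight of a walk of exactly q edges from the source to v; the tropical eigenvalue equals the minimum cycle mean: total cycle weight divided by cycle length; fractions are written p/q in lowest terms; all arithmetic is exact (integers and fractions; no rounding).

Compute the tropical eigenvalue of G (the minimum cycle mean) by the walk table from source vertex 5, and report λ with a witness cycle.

q=0: [∞, ∞, ∞, ∞, 0]
q=1: [2, 14, 1, ∞, 8]
q=2: [-1, 6, 3, 0, 0]
q=3: [1, 8, 0, -1, -5]
q=4: [-3, 5, -4, -2, -6]
q=5: [-6, 1, -5, -5, -7]
Optimal cycle mean attained by: cycle 3->4->5->3, total (-1) + (-5) + 1, length 3.
Answer: λ = -5/3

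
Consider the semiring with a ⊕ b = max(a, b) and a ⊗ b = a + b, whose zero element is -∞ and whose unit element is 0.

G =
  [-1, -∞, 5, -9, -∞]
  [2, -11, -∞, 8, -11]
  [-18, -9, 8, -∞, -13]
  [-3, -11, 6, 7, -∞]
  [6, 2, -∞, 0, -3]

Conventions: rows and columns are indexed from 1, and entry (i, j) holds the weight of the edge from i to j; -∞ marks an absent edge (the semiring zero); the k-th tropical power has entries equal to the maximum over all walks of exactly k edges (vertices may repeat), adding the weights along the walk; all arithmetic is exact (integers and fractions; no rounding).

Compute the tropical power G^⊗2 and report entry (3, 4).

G^⊗2:
  [-2, -4, 13, -2, -8]
  [5, -3, 14, 15, -14]
  [-7, -1, 16, -1, -5]
  [4, -3, 14, 14, -7]
  [5, -1, 11, 10, -6]
Key observation: the optimum is the walk 3->2->4, with weight (-9) + 8 = -1.
Optimal value attained by: walk 3->2->4.
Answer: (G^⊗2)[3][4] = -1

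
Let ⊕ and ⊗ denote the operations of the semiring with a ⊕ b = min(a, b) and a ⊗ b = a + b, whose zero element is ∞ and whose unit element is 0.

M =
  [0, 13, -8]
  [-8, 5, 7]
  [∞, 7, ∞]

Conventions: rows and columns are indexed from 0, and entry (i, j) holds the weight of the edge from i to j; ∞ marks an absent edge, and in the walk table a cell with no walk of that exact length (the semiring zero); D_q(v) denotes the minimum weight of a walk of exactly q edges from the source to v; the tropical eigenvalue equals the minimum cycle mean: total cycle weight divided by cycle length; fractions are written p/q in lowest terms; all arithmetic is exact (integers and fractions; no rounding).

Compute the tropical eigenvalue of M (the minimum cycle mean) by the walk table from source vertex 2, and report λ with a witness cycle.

q=0: [∞, ∞, 0]
q=1: [∞, 7, ∞]
q=2: [-1, 12, 14]
q=3: [-1, 12, -9]
Optimal cycle mean attained by: cycle 0->2->1->0, total (-8) + 7 + (-8), length 3.
Answer: λ = -3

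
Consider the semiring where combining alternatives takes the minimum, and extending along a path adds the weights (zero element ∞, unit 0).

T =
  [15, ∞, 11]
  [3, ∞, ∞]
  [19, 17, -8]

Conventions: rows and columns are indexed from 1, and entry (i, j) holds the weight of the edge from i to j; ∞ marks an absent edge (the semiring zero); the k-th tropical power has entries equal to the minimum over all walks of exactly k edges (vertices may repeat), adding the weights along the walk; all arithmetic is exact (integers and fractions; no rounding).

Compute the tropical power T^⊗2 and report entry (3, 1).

T^⊗2:
  [30, 28, 3]
  [18, ∞, 14]
  [11, 9, -16]
Key observation: the optimum is the walk 3->3->1, with weight (-8) + 19 = 11.
Optimal value attained by: walk 3->3->1.
Answer: (T^⊗2)[3][1] = 11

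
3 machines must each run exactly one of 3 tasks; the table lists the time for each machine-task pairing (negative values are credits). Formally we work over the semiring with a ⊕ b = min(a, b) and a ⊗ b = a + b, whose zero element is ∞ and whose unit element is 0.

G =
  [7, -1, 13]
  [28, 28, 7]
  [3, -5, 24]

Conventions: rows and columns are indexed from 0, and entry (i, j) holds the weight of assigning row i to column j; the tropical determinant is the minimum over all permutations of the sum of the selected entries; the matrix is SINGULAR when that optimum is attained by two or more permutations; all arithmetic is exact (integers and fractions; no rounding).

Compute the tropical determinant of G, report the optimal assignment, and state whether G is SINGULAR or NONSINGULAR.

σ = (0, 1, 2): 7 + 28 + 24 = 59
σ = (0, 2, 1): 7 + 7 + (-5) = 9
σ = (1, 0, 2): (-1) + 28 + 24 = 51
σ = (1, 2, 0): (-1) + 7 + 3 = 9
σ = (2, 0, 1): 13 + 28 + (-5) = 36
σ = (2, 1, 0): 13 + 28 + 3 = 44
Optimal value attained by: σ = (0, 2, 1).
Answer: det⊕(G) = 9; verdict: SINGULAR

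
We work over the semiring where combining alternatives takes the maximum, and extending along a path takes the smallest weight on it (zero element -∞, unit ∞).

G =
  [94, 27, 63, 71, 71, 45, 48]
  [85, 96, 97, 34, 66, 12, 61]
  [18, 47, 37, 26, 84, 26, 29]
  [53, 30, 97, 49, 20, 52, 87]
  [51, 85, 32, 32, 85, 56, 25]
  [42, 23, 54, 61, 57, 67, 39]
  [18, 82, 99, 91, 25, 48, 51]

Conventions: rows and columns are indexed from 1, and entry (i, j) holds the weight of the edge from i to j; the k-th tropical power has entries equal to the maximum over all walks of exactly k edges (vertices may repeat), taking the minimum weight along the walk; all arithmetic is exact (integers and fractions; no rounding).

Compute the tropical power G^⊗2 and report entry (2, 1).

G^⊗2:
  [94, 71, 71, 71, 71, 56, 71]
  [85, 96, 96, 71, 84, 56, 61]
  [51, 84, 47, 34, 84, 56, 47]
  [53, 82, 87, 87, 84, 52, 51]
  [85, 85, 85, 56, 85, 56, 61]
  [53, 57, 61, 61, 57, 67, 61]
  [82, 82, 91, 51, 84, 52, 87]
Key observation: the optimum is the walk 2->1->1, with weight 85 min 94 = 85.
Optimal value attained by: walk 2->1->1.
Answer: (G^⊗2)[2][1] = 85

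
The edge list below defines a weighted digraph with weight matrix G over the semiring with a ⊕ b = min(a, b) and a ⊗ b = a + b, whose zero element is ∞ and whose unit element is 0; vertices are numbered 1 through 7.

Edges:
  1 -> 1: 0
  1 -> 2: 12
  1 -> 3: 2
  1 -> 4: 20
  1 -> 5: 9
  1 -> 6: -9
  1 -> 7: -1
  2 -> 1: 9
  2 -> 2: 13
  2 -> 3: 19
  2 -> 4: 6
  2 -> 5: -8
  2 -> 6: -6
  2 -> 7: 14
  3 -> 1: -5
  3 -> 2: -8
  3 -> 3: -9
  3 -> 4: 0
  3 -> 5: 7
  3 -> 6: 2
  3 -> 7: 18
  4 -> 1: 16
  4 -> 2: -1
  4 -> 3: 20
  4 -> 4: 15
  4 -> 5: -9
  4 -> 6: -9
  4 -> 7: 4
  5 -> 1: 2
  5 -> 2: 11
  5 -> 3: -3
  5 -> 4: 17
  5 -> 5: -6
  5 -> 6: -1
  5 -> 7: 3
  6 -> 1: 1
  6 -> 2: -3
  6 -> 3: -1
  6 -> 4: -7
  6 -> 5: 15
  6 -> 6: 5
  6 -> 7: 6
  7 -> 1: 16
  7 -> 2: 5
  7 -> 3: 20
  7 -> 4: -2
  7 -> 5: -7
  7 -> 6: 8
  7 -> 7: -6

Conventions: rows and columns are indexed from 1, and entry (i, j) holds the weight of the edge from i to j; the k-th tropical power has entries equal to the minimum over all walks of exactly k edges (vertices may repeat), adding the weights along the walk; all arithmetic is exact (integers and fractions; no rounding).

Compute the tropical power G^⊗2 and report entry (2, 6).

G^⊗2:
  [-8, -12, -10, -16, -8, -9, -7]
  [-6, -9, -11, -13, -14, -9, -5]
  [-14, -17, -18, -9, -16, -14, -6]
  [-8, -12, -12, -16, -15, -10, -6]
  [-8, -11, -12, -8, -12, -7, -3]
  [-6, -9, -10, -2, -16, -16, -3]
  [-5, -3, -10, -8, -13, -11, -12]
Key observation: the optimum is the walk 2->5->6, with weight (-8) + (-1) = -9.
Optimal value attained by: walk 2->5->6.
Answer: (G^⊗2)[2][6] = -9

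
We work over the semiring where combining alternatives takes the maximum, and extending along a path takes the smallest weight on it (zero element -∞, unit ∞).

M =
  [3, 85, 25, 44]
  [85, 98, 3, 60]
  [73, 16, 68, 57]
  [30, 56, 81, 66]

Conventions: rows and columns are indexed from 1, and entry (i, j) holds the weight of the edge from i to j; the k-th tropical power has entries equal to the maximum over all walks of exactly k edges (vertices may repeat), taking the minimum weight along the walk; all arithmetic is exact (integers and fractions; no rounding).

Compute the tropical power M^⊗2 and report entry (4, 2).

M^⊗2:
  [85, 85, 44, 60]
  [85, 98, 60, 60]
  [68, 73, 68, 57]
  [73, 56, 68, 66]
Key observation: the optimum is the walk 4->2->2, with weight 56 min 98 = 56.
Optimal value attained by: walk 4->2->2.
Answer: (M^⊗2)[4][2] = 56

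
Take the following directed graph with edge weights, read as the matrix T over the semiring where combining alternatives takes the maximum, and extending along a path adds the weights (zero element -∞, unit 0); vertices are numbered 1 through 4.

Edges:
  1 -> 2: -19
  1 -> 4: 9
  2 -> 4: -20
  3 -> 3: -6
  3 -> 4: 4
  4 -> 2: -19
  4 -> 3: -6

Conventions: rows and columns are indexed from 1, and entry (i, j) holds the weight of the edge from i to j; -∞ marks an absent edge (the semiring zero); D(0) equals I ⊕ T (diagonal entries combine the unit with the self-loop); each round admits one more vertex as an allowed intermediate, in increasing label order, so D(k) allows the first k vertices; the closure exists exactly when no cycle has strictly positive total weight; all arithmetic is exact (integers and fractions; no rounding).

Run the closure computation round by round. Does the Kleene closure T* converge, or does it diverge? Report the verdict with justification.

D(0):
  [0, -19, -∞, 9]
  [-∞, 0, -∞, -20]
  [-∞, -∞, 0, 4]
  [-∞, -19, -6, 0]
D(1):
  [0, -19, -∞, 9]
  [-∞, 0, -∞, -20]
  [-∞, -∞, 0, 4]
  [-∞, -19, -6, 0]
D(2):
  [0, -19, -∞, 9]
  [-∞, 0, -∞, -20]
  [-∞, -∞, 0, 4]
  [-∞, -19, -6, 0]
D(3):
  [0, -19, -∞, 9]
  [-∞, 0, -∞, -20]
  [-∞, -∞, 0, 4]
  [-∞, -19, -6, 0]
D(4):
  [0, -10, 3, 9]
  [-∞, 0, -26, -20]
  [-∞, -15, 0, 4]
  [-∞, -19, -6, 0]
Key observation: every diagonal entry stays at the unit through all rounds, so no improving cycle exists.
Answer: CONVERGES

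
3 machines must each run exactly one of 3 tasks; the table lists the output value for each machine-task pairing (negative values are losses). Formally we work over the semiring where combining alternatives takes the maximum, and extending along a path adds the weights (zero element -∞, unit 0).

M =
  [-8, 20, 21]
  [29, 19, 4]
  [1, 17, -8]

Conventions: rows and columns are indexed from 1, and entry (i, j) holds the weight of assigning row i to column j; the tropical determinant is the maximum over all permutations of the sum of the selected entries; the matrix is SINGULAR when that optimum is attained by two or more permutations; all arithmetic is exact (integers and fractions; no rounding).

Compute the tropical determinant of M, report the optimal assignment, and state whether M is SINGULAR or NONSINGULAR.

σ = (1, 2, 3): (-8) + 19 + (-8) = 3
σ = (1, 3, 2): (-8) + 4 + 17 = 13
σ = (2, 1, 3): 20 + 29 + (-8) = 41
σ = (2, 3, 1): 20 + 4 + 1 = 25
σ = (3, 1, 2): 21 + 29 + 17 = 67
σ = (3, 2, 1): 21 + 19 + 1 = 41
Optimal value attained by: σ = (3, 1, 2).
Answer: det⊕(M) = 67; verdict: NONSINGULAR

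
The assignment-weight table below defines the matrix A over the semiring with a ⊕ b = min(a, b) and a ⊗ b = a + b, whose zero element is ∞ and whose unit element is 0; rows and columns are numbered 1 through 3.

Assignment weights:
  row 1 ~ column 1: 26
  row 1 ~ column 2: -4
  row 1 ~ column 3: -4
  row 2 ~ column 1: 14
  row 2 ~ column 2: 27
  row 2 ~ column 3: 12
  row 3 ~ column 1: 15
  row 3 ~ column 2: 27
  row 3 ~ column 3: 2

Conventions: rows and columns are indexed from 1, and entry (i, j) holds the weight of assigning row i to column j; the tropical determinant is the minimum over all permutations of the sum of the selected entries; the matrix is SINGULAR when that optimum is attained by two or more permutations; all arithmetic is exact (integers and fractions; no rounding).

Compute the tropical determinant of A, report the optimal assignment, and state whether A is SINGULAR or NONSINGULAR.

σ = (1, 2, 3): 26 + 27 + 2 = 55
σ = (1, 3, 2): 26 + 12 + 27 = 65
σ = (2, 1, 3): (-4) + 14 + 2 = 12
σ = (2, 3, 1): (-4) + 12 + 15 = 23
σ = (3, 1, 2): (-4) + 14 + 27 = 37
σ = (3, 2, 1): (-4) + 27 + 15 = 38
Optimal value attained by: σ = (2, 1, 3).
Answer: det⊕(A) = 12; verdict: NONSINGULAR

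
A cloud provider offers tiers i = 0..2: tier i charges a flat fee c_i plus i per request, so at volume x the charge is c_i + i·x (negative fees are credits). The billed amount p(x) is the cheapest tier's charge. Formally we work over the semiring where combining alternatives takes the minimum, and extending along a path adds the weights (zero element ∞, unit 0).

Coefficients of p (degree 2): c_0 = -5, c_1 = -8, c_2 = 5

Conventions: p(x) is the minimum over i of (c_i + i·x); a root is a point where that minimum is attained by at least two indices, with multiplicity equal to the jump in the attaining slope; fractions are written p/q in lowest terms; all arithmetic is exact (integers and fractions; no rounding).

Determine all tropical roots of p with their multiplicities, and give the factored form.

hull edge (i=0, c=-5) to (i=1, c=-8): slope -3, span 1
hull edge (i=1, c=-8) to (i=2, c=5): slope 13, span 1
Factored form: p(x) = 5 ⊗ (x ⊕ (-13)) ⊗ (x ⊕ 3)
Answer: roots = -13 (mult 1), 3 (mult 1)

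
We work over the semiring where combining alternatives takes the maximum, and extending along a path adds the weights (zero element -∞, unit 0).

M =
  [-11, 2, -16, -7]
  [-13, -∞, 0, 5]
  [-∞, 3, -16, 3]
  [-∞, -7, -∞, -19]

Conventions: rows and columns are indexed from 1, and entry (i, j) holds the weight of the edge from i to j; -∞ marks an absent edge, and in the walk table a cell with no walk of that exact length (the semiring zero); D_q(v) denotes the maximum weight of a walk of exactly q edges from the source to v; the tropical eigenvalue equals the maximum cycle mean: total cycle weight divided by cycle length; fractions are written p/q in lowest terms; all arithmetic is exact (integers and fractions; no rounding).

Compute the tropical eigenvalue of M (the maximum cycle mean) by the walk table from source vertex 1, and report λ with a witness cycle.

q=0: [0, -∞, -∞, -∞]
q=1: [-11, 2, -16, -7]
q=2: [-11, -9, 2, 7]
q=3: [-22, 5, -9, 5]
q=4: [-8, -2, 5, 10]
Optimal cycle mean attained by: cycle 2->3->2, total 0 + 3, length 2.
Answer: λ = 3/2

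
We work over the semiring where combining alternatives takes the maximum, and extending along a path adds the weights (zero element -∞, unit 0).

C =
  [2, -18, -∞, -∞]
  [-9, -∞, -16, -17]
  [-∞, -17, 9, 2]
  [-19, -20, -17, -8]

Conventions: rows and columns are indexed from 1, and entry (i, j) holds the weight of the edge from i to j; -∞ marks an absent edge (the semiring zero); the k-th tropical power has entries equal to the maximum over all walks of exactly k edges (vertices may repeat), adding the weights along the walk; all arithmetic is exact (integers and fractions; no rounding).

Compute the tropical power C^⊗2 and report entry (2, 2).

C^⊗2:
  [4, -16, -34, -35]
  [-7, -27, -7, -14]
  [-17, -8, 18, 11]
  [-17, -28, -8, -15]
Key observation: the optimum is the walk 2->1->2, with weight (-9) + (-18) = -27.
Optimal value attained by: walk 2->1->2.
Answer: (C^⊗2)[2][2] = -27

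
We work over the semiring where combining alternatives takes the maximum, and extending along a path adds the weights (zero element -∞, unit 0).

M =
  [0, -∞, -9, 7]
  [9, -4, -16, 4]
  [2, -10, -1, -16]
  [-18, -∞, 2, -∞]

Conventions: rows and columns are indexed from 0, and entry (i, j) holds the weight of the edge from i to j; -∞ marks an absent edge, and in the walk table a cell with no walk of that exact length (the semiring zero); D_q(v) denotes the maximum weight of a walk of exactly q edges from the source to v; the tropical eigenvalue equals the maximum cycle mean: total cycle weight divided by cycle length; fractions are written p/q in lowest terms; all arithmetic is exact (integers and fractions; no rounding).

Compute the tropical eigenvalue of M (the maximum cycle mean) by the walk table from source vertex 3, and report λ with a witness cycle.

q=0: [-∞, -∞, -∞, 0]
q=1: [-18, -∞, 2, -∞]
q=2: [4, -8, 1, -11]
q=3: [4, -9, 0, 11]
q=4: [4, -10, 13, 11]
Optimal cycle mean attained by: cycle 0->3->2->0, total 7 + 2 + 2, length 3.
Answer: λ = 11/3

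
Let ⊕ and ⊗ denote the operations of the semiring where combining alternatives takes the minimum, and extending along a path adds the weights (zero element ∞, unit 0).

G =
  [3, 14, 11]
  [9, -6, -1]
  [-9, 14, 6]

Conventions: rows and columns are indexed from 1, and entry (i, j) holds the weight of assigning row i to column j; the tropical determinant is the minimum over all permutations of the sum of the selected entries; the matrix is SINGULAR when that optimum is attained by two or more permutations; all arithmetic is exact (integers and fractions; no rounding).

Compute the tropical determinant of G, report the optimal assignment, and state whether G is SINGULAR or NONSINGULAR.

σ = (1, 2, 3): 3 + (-6) + 6 = 3
σ = (1, 3, 2): 3 + (-1) + 14 = 16
σ = (2, 1, 3): 14 + 9 + 6 = 29
σ = (2, 3, 1): 14 + (-1) + (-9) = 4
σ = (3, 1, 2): 11 + 9 + 14 = 34
σ = (3, 2, 1): 11 + (-6) + (-9) = -4
Optimal value attained by: σ = (3, 2, 1).
Answer: det⊕(G) = -4; verdict: NONSINGULAR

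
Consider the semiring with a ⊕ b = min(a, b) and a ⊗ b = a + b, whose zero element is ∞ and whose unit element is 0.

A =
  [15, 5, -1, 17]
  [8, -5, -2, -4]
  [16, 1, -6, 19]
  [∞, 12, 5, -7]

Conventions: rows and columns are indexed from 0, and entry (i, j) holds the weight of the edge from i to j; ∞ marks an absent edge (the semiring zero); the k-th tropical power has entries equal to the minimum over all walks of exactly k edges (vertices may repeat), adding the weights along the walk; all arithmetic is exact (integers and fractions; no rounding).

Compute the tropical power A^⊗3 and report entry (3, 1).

A^⊗2:
  [13, 0, -7, 1]
  [3, -10, -8, -11]
  [9, -5, -12, -3]
  [20, 5, -2, -14]
A^⊗3:
  [8, -6, -13, -6]
  [-2, -15, -14, -18]
  [3, -11, -18, -10]
  [13, -2, -9, -21]
Key observation: the optimum is the walk 3->3->3->1, with weight (-7) + (-7) + 12 = -2.
Optimal value attained by: walk 3->3->3->1.
Answer: (A^⊗3)[3][1] = -2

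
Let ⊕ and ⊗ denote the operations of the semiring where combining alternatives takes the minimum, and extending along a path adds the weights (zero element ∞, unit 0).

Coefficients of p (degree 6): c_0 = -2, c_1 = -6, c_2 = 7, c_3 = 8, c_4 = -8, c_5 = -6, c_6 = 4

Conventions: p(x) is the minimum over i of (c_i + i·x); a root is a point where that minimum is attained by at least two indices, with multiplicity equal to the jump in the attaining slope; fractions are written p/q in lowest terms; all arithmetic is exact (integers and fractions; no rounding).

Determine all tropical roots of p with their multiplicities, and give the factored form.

hull edge (i=0, c=-2) to (i=1, c=-6): slope -4, span 1
hull edge (i=1, c=-6) to (i=4, c=-8): slope -2/3, span 3
hull edge (i=4, c=-8) to (i=5, c=-6): slope 2, span 1
hull edge (i=5, c=-6) to (i=6, c=4): slope 10, span 1
Factored form: p(x) = 4 ⊗ (x ⊕ (-10)) ⊗ (x ⊕ (-2)) ⊗ (x ⊕ 2/3) ⊗ (x ⊕ 2/3) ⊗ (x ⊕ 2/3) ⊗ (x ⊕ 4)
Answer: roots = -10 (mult 1), -2 (mult 1), 2/3 (mult 3), 4 (mult 1)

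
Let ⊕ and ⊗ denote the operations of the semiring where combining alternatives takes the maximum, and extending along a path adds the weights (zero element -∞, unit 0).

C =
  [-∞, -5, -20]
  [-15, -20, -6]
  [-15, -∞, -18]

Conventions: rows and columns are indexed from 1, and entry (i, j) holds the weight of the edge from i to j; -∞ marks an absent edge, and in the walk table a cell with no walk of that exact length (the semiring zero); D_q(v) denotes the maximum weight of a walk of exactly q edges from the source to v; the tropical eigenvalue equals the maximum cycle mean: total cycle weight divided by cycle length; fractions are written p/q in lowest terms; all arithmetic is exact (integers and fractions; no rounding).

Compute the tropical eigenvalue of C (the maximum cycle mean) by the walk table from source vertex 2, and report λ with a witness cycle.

q=0: [-∞, 0, -∞]
q=1: [-15, -20, -6]
q=2: [-21, -20, -24]
q=3: [-35, -26, -26]
Optimal cycle mean attained by: cycle 1->2->3->1, total (-5) + (-6) + (-15), length 3.
Answer: λ = -26/3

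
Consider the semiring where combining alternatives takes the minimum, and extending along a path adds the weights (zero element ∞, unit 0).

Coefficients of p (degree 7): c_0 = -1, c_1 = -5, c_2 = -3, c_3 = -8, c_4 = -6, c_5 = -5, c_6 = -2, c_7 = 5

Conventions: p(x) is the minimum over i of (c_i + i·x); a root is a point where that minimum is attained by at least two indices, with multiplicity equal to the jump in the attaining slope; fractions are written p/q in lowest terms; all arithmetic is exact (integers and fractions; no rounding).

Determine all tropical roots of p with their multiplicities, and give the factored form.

hull edge (i=0, c=-1) to (i=1, c=-5): slope -4, span 1
hull edge (i=1, c=-5) to (i=3, c=-8): slope -3/2, span 2
hull edge (i=3, c=-8) to (i=5, c=-5): slope 3/2, span 2
hull edge (i=5, c=-5) to (i=6, c=-2): slope 3, span 1
hull edge (i=6, c=-2) to (i=7, c=5): slope 7, span 1
Factored form: p(x) = 5 ⊗ (x ⊕ (-7)) ⊗ (x ⊕ (-3)) ⊗ (x ⊕ (-3/2)) ⊗ (x ⊕ (-3/2)) ⊗ (x ⊕ 3/2) ⊗ (x ⊕ 3/2) ⊗ (x ⊕ 4)
Answer: roots = -7 (mult 1), -3 (mult 1), -3/2 (mult 2), 3/2 (mult 2), 4 (mult 1)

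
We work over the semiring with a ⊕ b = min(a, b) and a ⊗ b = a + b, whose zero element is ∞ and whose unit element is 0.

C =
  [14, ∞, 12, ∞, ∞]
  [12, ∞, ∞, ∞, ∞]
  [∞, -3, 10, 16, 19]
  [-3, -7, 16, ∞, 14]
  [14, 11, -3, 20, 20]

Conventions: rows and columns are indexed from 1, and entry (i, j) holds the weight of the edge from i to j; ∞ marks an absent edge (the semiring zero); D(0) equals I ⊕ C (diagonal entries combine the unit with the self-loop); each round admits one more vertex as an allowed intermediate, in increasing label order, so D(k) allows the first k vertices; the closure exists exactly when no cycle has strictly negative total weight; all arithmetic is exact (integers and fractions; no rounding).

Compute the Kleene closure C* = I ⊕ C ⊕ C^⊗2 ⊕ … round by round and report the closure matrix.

D(0):
  [0, ∞, 12, ∞, ∞]
  [12, 0, ∞, ∞, ∞]
  [∞, -3, 0, 16, 19]
  [-3, -7, 16, 0, 14]
  [14, 11, -3, 20, 0]
D(1):
  [0, ∞, 12, ∞, ∞]
  [12, 0, 24, ∞, ∞]
  [∞, -3, 0, 16, 19]
  [-3, -7, 9, 0, 14]
  [14, 11, -3, 20, 0]
D(2):
  [0, ∞, 12, ∞, ∞]
  [12, 0, 24, ∞, ∞]
  [9, -3, 0, 16, 19]
  [-3, -7, 9, 0, 14]
  [14, 11, -3, 20, 0]
D(3):
  [0, 9, 12, 28, 31]
  [12, 0, 24, 40, 43]
  [9, -3, 0, 16, 19]
  [-3, -7, 9, 0, 14]
  [6, -6, -3, 13, 0]
D(4):
  [0, 9, 12, 28, 31]
  [12, 0, 24, 40, 43]
  [9, -3, 0, 16, 19]
  [-3, -7, 9, 0, 14]
  [6, -6, -3, 13, 0]
D(5):
  [0, 9, 12, 28, 31]
  [12, 0, 24, 40, 43]
  [9, -3, 0, 16, 19]
  [-3, -7, 9, 0, 14]
  [6, -6, -3, 13, 0]
Answer: C* = [[0, 9, 12, 28, 31], [12, 0, 24, 40, 43], [9, -3, 0, 16, 19], [-3, -7, 9, 0, 14], [6, -6, -3, 13, 0]]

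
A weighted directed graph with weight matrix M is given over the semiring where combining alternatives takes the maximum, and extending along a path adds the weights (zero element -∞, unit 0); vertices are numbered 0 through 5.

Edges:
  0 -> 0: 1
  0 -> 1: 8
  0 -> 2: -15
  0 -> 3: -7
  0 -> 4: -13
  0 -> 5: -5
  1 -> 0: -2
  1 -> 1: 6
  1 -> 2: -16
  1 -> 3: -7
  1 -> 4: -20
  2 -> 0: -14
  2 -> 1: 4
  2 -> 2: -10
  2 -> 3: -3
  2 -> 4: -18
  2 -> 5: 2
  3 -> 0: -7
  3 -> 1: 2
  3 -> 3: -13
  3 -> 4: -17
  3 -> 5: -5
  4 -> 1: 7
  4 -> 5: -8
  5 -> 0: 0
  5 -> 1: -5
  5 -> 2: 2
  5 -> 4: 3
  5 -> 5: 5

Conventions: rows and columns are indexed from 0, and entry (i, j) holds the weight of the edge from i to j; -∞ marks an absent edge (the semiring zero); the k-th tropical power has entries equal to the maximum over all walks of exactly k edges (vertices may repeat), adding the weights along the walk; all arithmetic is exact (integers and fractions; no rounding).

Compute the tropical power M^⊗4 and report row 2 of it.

M^⊗2:
  [6, 14, -3, 1, -2, 0]
  [4, 12, -10, -1, -14, -7]
  [2, 10, 4, -3, 5, 7]
  [0, 8, -3, -5, -2, 0]
  [5, 13, -6, 0, -5, -3]
  [5, 10, 7, -1, 8, 10]
M^⊗3:
  [12, 20, 2, 7, 3, 5]
  [10, 18, -4, 5, -4, -1]
  [8, 16, 9, 3, 10, 12]
  [6, 14, 2, 1, 3, 5]
  [11, 19, -1, 6, 0, 2]
  [10, 16, 12, 4, 13, 15]
M^⊗4:
  [18, 26, 7, 13, 8, 10]
  [16, 24, 2, 11, 2, 5]
  [14, 22, 14, 9, 15, 17]
  [12, 20, 7, 7, 8, 10]
  [17, 25, 4, 12, 5, 7]
  [15, 22, 17, 9, 18, 20]
Answer: row 2 of M^⊗4 = [14, 22, 14, 9, 15, 17]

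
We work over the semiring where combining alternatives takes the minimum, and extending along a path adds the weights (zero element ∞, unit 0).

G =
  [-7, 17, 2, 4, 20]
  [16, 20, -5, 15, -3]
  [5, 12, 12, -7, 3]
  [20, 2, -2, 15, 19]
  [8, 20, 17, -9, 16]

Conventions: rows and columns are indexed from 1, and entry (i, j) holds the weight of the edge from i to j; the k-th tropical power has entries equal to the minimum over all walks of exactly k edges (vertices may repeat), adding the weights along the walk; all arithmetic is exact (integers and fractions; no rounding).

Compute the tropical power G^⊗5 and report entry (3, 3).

G^⊗2:
  [-14, 6, -5, -5, 5]
  [0, 7, 7, -12, -2]
  [-2, -5, -9, -6, 9]
  [3, 10, -3, -9, -1]
  [1, -7, -11, 6, 10]
G^⊗3:
  [-21, -3, -12, -12, -2]
  [-7, -10, -14, -11, 4]
  [-9, -4, -10, -16, -8]
  [-4, -7, -11, -10, 0]
  [-6, 1, -12, -18, -10]
G^⊗4:
  [-28, -10, -19, -19, -9]
  [-14, -9, -15, -21, -13]
  [-16, -14, -18, -17, -7]
  [-11, -8, -12, -18, -10]
  [-13, -16, -20, -19, -9]
G^⊗5:
  [-35, -17, -26, -26, -16]
  [-21, -19, -23, -22, -12]
  [-23, -15, -19, -25, -17]
  [-18, -16, -20, -19, -11]
  [-20, -17, -21, -27, -19]
Key observation: the optimum is the walk 3->4->2->3->4->3, with weight (-7) + 2 + (-5) + (-7) + (-2) = -19.
Optimal value attained by: walk 3->4->2->3->4->3.
Answer: (G^⊗5)[3][3] = -19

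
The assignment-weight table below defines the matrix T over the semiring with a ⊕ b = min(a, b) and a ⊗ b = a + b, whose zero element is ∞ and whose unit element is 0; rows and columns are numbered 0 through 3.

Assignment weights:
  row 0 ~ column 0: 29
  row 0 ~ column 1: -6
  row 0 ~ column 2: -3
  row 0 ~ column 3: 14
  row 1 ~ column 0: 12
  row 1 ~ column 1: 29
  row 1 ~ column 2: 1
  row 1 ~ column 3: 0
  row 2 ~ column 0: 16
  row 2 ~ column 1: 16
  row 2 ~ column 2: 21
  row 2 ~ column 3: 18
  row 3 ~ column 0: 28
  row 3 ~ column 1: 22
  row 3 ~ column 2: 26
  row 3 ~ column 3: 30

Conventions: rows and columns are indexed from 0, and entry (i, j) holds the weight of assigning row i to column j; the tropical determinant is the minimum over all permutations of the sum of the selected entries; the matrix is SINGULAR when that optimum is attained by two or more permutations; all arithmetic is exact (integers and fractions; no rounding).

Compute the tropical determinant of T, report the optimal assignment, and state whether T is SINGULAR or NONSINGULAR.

σ = (0, 1, 2, 3): 29 + 29 + 21 + 30 = 109
σ = (0, 1, 3, 2): 29 + 29 + 18 + 26 = 102
σ = (0, 2, 1, 3): 29 + 1 + 16 + 30 = 76
σ = (0, 2, 3, 1): 29 + 1 + 18 + 22 = 70
σ = (0, 3, 1, 2): 29 + 0 + 16 + 26 = 71
σ = (0, 3, 2, 1): 29 + 0 + 21 + 22 = 72
σ = (1, 0, 2, 3): (-6) + 12 + 21 + 30 = 57
σ = (1, 0, 3, 2): (-6) + 12 + 18 + 26 = 50
σ = (1, 2, 0, 3): (-6) + 1 + 16 + 30 = 41
σ = (1, 2, 3, 0): (-6) + 1 + 18 + 28 = 41
σ = (1, 3, 0, 2): (-6) + 0 + 16 + 26 = 36
σ = (1, 3, 2, 0): (-6) + 0 + 21 + 28 = 43
σ = (2, 0, 1, 3): (-3) + 12 + 16 + 30 = 55
σ = (2, 0, 3, 1): (-3) + 12 + 18 + 22 = 49
σ = (2, 1, 0, 3): (-3) + 29 + 16 + 30 = 72
σ = (2, 1, 3, 0): (-3) + 29 + 18 + 28 = 72
σ = (2, 3, 0, 1): (-3) + 0 + 16 + 22 = 35
σ = (2, 3, 1, 0): (-3) + 0 + 16 + 28 = 41
σ = (3, 0, 1, 2): 14 + 12 + 16 + 26 = 68
σ = (3, 0, 2, 1): 14 + 12 + 21 + 22 = 69
σ = (3, 1, 0, 2): 14 + 29 + 16 + 26 = 85
σ = (3, 1, 2, 0): 14 + 29 + 21 + 28 = 92
σ = (3, 2, 0, 1): 14 + 1 + 16 + 22 = 53
σ = (3, 2, 1, 0): 14 + 1 + 16 + 28 = 59
Optimal value attained by: σ = (2, 3, 0, 1).
Answer: det⊕(T) = 35; verdict: NONSINGULAR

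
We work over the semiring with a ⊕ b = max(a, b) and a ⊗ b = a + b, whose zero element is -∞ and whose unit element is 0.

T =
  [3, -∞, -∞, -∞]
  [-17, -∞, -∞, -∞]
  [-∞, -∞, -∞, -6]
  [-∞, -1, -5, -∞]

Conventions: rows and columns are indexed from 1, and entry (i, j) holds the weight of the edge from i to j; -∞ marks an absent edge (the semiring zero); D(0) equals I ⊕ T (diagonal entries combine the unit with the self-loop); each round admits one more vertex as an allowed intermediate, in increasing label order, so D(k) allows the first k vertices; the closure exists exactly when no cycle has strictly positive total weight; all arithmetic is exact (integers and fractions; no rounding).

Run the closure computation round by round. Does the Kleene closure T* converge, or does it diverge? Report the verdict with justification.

Detection: at round 0, diagonal entry (1, 1) turns strictly positive.
Key observation: the cycle 1->1 has total weight 3, which is strictly positive.
Answer: DIVERGES — positive cycle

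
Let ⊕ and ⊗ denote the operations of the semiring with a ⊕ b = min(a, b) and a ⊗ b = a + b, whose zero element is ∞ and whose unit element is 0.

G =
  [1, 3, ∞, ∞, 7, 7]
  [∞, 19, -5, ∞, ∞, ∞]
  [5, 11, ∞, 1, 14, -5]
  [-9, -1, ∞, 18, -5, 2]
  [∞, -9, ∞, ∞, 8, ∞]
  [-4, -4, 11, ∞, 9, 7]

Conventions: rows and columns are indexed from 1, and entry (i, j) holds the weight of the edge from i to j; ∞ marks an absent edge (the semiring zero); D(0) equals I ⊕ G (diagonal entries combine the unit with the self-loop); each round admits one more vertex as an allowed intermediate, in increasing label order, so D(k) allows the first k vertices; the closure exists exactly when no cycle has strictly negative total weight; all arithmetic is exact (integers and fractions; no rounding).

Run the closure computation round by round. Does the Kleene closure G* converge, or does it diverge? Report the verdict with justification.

D(0):
  [0, 3, ∞, ∞, 7, 7]
  [∞, 0, -5, ∞, ∞, ∞]
  [5, 11, 0, 1, 14, -5]
  [-9, -1, ∞, 0, -5, 2]
  [∞, -9, ∞, ∞, 0, ∞]
  [-4, -4, 11, ∞, 9, 0]
D(1):
  [0, 3, ∞, ∞, 7, 7]
  [∞, 0, -5, ∞, ∞, ∞]
  [5, 8, 0, 1, 12, -5]
  [-9, -6, ∞, 0, -5, -2]
  [∞, -9, ∞, ∞, 0, ∞]
  [-4, -4, 11, ∞, 3, 0]
D(2):
  [0, 3, -2, ∞, 7, 7]
  [∞, 0, -5, ∞, ∞, ∞]
  [5, 8, 0, 1, 12, -5]
  [-9, -6, -11, 0, -5, -2]
  [∞, -9, -14, ∞, 0, ∞]
  [-4, -4, -9, ∞, 3, 0]
Detection: at round 3, diagonal entry (4, 4) turns strictly negative.
Key observation: the cycle 4->1->2->3->4 has total weight (-9) + 3 + (-5) + 1, which is strictly negative.
Answer: DIVERGES — negative cycle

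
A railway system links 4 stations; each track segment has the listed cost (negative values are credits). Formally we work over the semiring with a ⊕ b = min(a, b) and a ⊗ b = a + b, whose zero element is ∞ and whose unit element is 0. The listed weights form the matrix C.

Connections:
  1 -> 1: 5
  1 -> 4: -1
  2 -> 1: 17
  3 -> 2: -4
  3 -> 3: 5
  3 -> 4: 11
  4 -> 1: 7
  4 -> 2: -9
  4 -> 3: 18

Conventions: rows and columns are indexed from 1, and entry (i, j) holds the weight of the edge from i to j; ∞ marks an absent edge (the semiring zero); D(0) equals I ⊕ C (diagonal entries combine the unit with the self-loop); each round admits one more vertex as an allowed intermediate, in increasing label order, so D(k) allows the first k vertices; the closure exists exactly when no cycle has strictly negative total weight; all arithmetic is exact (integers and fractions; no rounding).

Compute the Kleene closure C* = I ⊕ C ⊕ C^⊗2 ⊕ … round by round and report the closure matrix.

D(0):
  [0, ∞, ∞, -1]
  [17, 0, ∞, ∞]
  [∞, -4, 0, 11]
  [7, -9, 18, 0]
D(1):
  [0, ∞, ∞, -1]
  [17, 0, ∞, 16]
  [∞, -4, 0, 11]
  [7, -9, 18, 0]
D(2):
  [0, ∞, ∞, -1]
  [17, 0, ∞, 16]
  [13, -4, 0, 11]
  [7, -9, 18, 0]
D(3):
  [0, ∞, ∞, -1]
  [17, 0, ∞, 16]
  [13, -4, 0, 11]
  [7, -9, 18, 0]
D(4):
  [0, -10, 17, -1]
  [17, 0, 34, 16]
  [13, -4, 0, 11]
  [7, -9, 18, 0]
Answer: C* = [[0, -10, 17, -1], [17, 0, 34, 16], [13, -4, 0, 11], [7, -9, 18, 0]]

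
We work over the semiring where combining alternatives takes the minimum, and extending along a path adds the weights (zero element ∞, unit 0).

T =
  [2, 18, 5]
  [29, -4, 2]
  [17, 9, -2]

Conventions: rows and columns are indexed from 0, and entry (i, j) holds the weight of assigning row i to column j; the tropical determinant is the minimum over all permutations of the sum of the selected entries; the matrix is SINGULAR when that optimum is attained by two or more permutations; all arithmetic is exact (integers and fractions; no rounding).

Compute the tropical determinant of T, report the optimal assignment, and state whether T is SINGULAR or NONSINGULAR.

σ = (0, 1, 2): 2 + (-4) + (-2) = -4
σ = (0, 2, 1): 2 + 2 + 9 = 13
σ = (1, 0, 2): 18 + 29 + (-2) = 45
σ = (1, 2, 0): 18 + 2 + 17 = 37
σ = (2, 0, 1): 5 + 29 + 9 = 43
σ = (2, 1, 0): 5 + (-4) + 17 = 18
Optimal value attained by: σ = (0, 1, 2).
Answer: det⊕(T) = -4; verdict: NONSINGULAR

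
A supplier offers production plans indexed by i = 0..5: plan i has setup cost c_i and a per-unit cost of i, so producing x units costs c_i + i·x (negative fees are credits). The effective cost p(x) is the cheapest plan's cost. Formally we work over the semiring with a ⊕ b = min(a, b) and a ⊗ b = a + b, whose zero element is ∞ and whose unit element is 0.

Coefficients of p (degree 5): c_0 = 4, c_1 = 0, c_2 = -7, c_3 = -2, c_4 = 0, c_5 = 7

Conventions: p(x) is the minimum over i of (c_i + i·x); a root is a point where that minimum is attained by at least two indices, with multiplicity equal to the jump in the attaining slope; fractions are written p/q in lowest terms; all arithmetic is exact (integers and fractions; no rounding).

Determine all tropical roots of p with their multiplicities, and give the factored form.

hull edge (i=0, c=4) to (i=2, c=-7): slope -11/2, span 2
hull edge (i=2, c=-7) to (i=4, c=0): slope 7/2, span 2
hull edge (i=4, c=0) to (i=5, c=7): slope 7, span 1
Factored form: p(x) = 7 ⊗ (x ⊕ (-7)) ⊗ (x ⊕ (-7/2)) ⊗ (x ⊕ (-7/2)) ⊗ (x ⊕ 11/2) ⊗ (x ⊕ 11/2)
Answer: roots = -7 (mult 1), -7/2 (mult 2), 11/2 (mult 2)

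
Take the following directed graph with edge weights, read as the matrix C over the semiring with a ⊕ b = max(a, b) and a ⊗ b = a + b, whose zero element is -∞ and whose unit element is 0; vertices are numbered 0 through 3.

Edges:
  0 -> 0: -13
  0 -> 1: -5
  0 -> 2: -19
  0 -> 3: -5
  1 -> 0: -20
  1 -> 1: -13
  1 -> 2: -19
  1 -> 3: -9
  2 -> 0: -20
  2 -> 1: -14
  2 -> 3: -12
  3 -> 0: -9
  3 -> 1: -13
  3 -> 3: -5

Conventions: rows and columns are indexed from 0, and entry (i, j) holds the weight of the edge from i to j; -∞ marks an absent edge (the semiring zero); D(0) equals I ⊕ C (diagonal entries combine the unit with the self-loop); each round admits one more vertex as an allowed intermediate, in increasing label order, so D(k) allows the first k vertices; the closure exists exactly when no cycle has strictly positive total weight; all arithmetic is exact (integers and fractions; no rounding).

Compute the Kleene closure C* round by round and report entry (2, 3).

D(0):
  [0, -5, -19, -5]
  [-20, 0, -19, -9]
  [-20, -14, 0, -12]
  [-9, -13, -∞, 0]
D(1):
  [0, -5, -19, -5]
  [-20, 0, -19, -9]
  [-20, -14, 0, -12]
  [-9, -13, -28, 0]
D(2):
  [0, -5, -19, -5]
  [-20, 0, -19, -9]
  [-20, -14, 0, -12]
  [-9, -13, -28, 0]
D(3):
  [0, -5, -19, -5]
  [-20, 0, -19, -9]
  [-20, -14, 0, -12]
  [-9, -13, -28, 0]
D(4):
  [0, -5, -19, -5]
  [-18, 0, -19, -9]
  [-20, -14, 0, -12]
  [-9, -13, -28, 0]
Answer: C*[2][3] = -12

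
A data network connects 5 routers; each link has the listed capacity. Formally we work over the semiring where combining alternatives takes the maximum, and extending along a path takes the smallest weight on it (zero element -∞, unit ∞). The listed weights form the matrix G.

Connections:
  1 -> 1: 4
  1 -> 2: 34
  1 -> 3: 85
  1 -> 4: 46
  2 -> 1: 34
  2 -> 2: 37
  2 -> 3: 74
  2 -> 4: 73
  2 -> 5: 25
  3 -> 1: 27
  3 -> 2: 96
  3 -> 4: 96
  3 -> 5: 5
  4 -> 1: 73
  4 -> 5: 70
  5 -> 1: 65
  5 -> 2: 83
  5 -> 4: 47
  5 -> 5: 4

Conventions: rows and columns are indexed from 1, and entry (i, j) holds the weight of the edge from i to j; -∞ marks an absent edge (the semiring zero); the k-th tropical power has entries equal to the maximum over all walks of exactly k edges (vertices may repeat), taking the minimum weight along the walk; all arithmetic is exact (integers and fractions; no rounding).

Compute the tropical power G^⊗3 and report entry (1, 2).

G^⊗2:
  [46, 85, 34, 85, 46]
  [73, 74, 37, 74, 70]
  [73, 37, 74, 73, 70]
  [65, 70, 73, 47, 4]
  [47, 37, 74, 73, 47]
G^⊗3:
  [73, 46, 74, 73, 70]
  [73, 70, 74, 73, 70]
  [73, 74, 73, 74, 70]
  [47, 73, 70, 73, 47]
  [73, 74, 47, 74, 70]
Key observation: the optimum is the walk 1->4->5->2, with weight 46 min 70 min 83 = 46.
Optimal value attained by: walk 1->4->5->2.
Answer: (G^⊗3)[1][2] = 46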